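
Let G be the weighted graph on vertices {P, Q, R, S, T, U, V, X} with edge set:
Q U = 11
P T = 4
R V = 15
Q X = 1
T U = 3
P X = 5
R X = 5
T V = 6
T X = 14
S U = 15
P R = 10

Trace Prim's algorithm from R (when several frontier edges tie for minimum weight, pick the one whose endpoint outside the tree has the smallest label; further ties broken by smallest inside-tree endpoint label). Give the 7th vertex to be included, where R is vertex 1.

Prim's algorithm from R:
Step 1: cheapest edge leaving the tree is R X (5); add X.
Step 2: cheapest edge leaving the tree is Q X (1); add Q.
Step 3: cheapest edge leaving the tree is P X (5); add P.
Step 4: cheapest edge leaving the tree is P T (4); add T.
Step 5: cheapest edge leaving the tree is T U (3); add U.
Step 6: cheapest edge leaving the tree is T V (6); add V.
Step 7: cheapest edge leaving the tree is S U (15); add S.
Vertex order: R, X, Q, P, T, U, V, S. The 7th vertex is V.

V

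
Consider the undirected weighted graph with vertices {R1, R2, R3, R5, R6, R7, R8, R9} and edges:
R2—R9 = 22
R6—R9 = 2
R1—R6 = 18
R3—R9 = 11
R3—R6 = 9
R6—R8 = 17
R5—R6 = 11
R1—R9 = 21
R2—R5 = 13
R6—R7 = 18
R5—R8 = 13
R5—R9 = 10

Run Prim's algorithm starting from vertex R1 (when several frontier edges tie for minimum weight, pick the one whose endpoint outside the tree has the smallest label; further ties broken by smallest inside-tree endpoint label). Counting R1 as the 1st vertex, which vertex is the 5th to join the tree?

Prim, starting at R1.
Step 1: frontier [R1—R6 18, R1—R9 21] → take R1—R6 (18); add R6.
Step 2: frontier [R1—R9 21, R6—R9 2, R3—R6 9, R5—R6 11, R6—R8 17, R6—R7 18] → take R6—R9 (2); add R9.
Step 3: frontier [R3—R6 9, R5—R6 11, R6—R8 17, R6—R7 18, R5—R9 10, R3—R9 11, R2—R9 22] → take R3—R6 (9); add R3.
Step 4: frontier [R5—R6 11, R6—R8 17, R6—R7 18, R5—R9 10, R2—R9 22] → take R5—R9 (10); add R5.
Step 5: frontier [R2—R5 13, R5—R8 13, R6—R8 17, R6—R7 18, R2—R9 22] → take R2—R5 (13); add R2.
Step 6: frontier [R5—R8 13, R6—R8 17, R6—R7 18] → take R5—R8 (13); add R8.
Step 7: frontier [R6—R7 18] → take R6—R7 (18); add R7.
Vertex order: R1, R6, R9, R3, R5, R2, R8, R7. The 5th vertex is R5.

R5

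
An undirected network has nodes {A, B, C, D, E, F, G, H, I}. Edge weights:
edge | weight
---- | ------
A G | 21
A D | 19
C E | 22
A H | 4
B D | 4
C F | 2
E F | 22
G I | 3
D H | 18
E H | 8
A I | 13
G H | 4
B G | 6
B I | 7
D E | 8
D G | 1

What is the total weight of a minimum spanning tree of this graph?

Kruskal: consider edges lightest-first.
D G (1): add — endpoints in different components.
C F (2): add — endpoints in different components.
G I (3): add — endpoints in different components.
A H (4): add — endpoints in different components.
B D (4): add — endpoints in different components.
G H (4): add — endpoints in different components.
B G (6): skip — B and G already connected.
B I (7): skip — B and I already connected.
D E (8): add — endpoints in different components.
E H (8): skip — E and H already connected.
A I (13): skip — A and I already connected.
D H (18): skip — D and H already connected.
A D (19): skip — A and D already connected.
A G (21): skip — A and G already connected.
C E (22): add — endpoints in different components.
MST edges: D G, C F, G I, A H, B D, G H, D E, C E; total weight 1+2+3+4+4+4+8+22 = 48.

48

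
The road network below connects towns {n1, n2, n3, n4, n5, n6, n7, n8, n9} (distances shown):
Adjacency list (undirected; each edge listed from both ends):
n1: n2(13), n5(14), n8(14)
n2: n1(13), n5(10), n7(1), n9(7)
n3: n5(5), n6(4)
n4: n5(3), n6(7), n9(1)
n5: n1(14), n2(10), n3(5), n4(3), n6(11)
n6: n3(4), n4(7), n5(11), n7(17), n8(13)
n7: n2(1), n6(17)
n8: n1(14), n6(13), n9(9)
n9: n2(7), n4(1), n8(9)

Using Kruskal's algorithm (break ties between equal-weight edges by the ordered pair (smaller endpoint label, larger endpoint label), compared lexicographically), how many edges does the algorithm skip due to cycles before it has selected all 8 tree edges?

3

Kruskal's algorithm — process edges by increasing weight (ties by edge label):
n2–n7 (1): add — endpoints in different components.
n4–n9 (1): add — endpoints in different components.
n4–n5 (3): add — endpoints in different components.
n3–n6 (4): add — endpoints in different components.
n3–n5 (5): add — endpoints in different components.
n2–n9 (7): add — endpoints in different components.
n4–n6 (7): skip — n4 and n6 already connected.
n8–n9 (9): add — endpoints in different components.
n2–n5 (10): skip — n2 and n5 already connected.
n5–n6 (11): skip — n5 and n6 already connected.
n1–n2 (13): add — endpoints in different components.
Edges rejected before the tree was complete: 3.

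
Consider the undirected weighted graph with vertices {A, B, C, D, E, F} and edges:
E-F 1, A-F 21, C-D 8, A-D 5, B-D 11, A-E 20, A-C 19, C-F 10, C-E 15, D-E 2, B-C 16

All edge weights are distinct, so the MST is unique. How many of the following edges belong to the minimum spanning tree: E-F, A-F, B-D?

Sort edges by weight, then run Kruskal:
E-F (1): add. Components now {A} {B} {C} {D} {E,F}
D-E (2): add. Components now {A} {B} {C} {D,E,F}
A-D (5): add. Components now {A,D,E,F} {B} {C}
C-D (8): add. Components now {A,C,D,E,F} {B}
C-F (10): skip — C and F already connected.
B-D (11): add. Components now {A,B,C,D,E,F}
MST edge set: {E-F, D-E, A-D, C-D, B-D}.
Of the listed edges, {E-F, B-D} are in the MST → 2.

2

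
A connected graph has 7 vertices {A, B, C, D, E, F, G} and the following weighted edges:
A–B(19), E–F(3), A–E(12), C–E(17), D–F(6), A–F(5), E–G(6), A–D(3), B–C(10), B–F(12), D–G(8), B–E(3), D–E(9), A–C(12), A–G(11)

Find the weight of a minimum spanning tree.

30

Prim, starting at F.
Step 1: cheapest edge leaving the tree is E–F (3); add E.
Step 2: cheapest edge leaving the tree is B–E (3); add B.
Step 3: cheapest edge leaving the tree is A–F (5); add A.
Step 4: cheapest edge leaving the tree is A–D (3); add D.
Step 5: cheapest edge leaving the tree is E–G (6); add G.
Step 6: cheapest edge leaving the tree is B–C (10); add C.
MST edges: E–F, B–E, A–F, A–D, E–G, B–C; total weight 3+3+5+3+6+10 = 30.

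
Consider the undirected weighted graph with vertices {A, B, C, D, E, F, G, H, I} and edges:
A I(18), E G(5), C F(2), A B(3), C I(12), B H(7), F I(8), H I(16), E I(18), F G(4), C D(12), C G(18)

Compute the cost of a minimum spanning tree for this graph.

57

Grow the tree from D using Prim:
Step 1: cheapest edge leaving the tree is C D (12); add C.
Step 2: cheapest edge leaving the tree is C F (2); add F.
Step 3: cheapest edge leaving the tree is F G (4); add G.
Step 4: cheapest edge leaving the tree is E G (5); add E.
Step 5: cheapest edge leaving the tree is F I (8); add I.
Step 6: cheapest edge leaving the tree is H I (16); add H.
Step 7: cheapest edge leaving the tree is B H (7); add B.
Step 8: cheapest edge leaving the tree is A B (3); add A.
MST edges: C D, C F, F G, E G, F I, H I, B H, A B; total weight 12+2+4+5+8+16+7+3 = 57.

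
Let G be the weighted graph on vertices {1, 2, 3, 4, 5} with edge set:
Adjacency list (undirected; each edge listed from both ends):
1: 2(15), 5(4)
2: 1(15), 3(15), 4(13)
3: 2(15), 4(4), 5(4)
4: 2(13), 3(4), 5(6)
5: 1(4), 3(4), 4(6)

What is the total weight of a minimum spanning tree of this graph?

Grow the tree from 3 using Prim:
Step 1: frontier [3—4 4, 3—5 4, 2—3 15] → take 3—4 (4); add 4.
Step 2: frontier [3—5 4, 2—3 15, 4—5 6, 2—4 13] → take 3—5 (4); add 5.
Step 3: frontier [2—3 15, 2—4 13, 1—5 4] → take 1—5 (4); add 1.
Step 4: frontier [1—2 15, 2—3 15, 2—4 13] → take 2—4 (13); add 2.
MST edges: 3—4, 3—5, 1—5, 2—4; total weight 4+4+4+13 = 25.

25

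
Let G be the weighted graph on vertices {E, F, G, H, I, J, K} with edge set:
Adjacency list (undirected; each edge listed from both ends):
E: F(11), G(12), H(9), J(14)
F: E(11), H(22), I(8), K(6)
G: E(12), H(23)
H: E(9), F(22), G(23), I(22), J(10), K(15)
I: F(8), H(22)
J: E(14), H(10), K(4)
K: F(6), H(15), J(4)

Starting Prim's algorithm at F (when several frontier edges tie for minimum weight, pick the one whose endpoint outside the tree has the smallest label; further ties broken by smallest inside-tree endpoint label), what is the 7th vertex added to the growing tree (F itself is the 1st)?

G

Prim's algorithm from F:
Step 1: cheapest edge leaving the tree is F–K (6); add K.
Step 2: cheapest edge leaving the tree is J–K (4); add J.
Step 3: cheapest edge leaving the tree is F–I (8); add I.
Step 4: cheapest edge leaving the tree is H–J (10); add H.
Step 5: cheapest edge leaving the tree is E–H (9); add E.
Step 6: cheapest edge leaving the tree is E–G (12); add G.
Vertex order: F, K, J, I, H, E, G. The 7th vertex is G.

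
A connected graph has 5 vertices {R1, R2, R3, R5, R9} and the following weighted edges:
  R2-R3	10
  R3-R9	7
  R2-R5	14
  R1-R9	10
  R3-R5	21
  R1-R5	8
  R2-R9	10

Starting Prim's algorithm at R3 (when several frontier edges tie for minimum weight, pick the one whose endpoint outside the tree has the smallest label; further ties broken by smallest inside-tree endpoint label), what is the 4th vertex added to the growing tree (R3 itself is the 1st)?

Prim, starting at R3.
Step 1: frontier [R3-R9 7, R2-R3 10, R3-R5 21] → take R3-R9 (7); add R9.
Step 2: frontier [R2-R3 10, R3-R5 21, R1-R9 10, R2-R9 10] → take R1-R9 (10); add R1.
Step 3: frontier [R1-R5 8, R2-R3 10, R3-R5 21, R2-R9 10] → take R1-R5 (8); add R5.
Step 4: frontier [R2-R3 10, R2-R5 14, R2-R9 10] → take R2-R3 (10); add R2.
Vertex order: R3, R9, R1, R5, R2. The 4th vertex is R5.

R5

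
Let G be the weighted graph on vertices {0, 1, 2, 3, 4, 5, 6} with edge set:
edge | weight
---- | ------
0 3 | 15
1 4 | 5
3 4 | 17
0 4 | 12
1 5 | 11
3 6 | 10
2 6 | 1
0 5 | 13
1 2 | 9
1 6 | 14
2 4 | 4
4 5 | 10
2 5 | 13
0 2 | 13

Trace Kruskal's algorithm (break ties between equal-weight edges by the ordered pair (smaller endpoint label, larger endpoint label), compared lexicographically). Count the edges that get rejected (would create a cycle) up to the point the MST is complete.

Sort edges by weight, then run Kruskal:
2 6 (1): add — endpoints in different components.
2 4 (4): add — endpoints in different components.
1 4 (5): add — endpoints in different components.
1 2 (9): skip — 1 and 2 already connected.
3 6 (10): add — endpoints in different components.
4 5 (10): add — endpoints in different components.
1 5 (11): skip — 1 and 5 already connected.
0 4 (12): add — endpoints in different components.
Edges rejected before the tree was complete: 2.

2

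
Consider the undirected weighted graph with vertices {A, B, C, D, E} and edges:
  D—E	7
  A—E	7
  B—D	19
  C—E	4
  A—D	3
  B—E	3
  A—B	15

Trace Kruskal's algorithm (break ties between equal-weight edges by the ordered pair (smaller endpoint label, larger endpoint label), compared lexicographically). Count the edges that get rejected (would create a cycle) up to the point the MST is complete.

0

Kruskal's algorithm — process edges by increasing weight (ties by edge label):
A—D (3): add. Components now {A,D} {B} {C} {E}
B—E (3): add. Components now {A,D} {B,E} {C}
C—E (4): add. Components now {A,D} {B,C,E}
A—E (7): add. Components now {A,B,C,D,E}
Edges rejected before the tree was complete: 0.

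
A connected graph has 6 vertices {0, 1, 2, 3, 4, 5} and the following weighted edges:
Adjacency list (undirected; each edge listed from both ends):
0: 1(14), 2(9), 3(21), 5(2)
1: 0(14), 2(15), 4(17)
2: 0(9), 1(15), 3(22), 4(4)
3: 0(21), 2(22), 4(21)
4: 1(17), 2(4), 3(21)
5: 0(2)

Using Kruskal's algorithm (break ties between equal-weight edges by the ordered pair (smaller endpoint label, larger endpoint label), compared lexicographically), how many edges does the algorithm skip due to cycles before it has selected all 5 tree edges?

Kruskal's algorithm — process edges by increasing weight (ties by edge label):
0–5 (2): add — endpoints in different components.
2–4 (4): add — endpoints in different components.
0–2 (9): add — endpoints in different components.
0–1 (14): add — endpoints in different components.
1–2 (15): skip — 1 and 2 already connected.
1–4 (17): skip — 1 and 4 already connected.
0–3 (21): add — endpoints in different components.
Edges rejected before the tree was complete: 2.

2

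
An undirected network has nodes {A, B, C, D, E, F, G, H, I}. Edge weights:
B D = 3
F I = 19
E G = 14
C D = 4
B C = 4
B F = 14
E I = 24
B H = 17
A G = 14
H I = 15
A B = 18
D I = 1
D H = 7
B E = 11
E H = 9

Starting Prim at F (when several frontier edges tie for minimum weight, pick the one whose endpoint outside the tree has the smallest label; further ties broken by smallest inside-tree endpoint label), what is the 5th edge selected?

Grow the tree from F using Prim:
Step 1: cheapest edge leaving the tree is B F (14); add B.
Step 2: cheapest edge leaving the tree is B D (3); add D.
Step 3: cheapest edge leaving the tree is D I (1); add I.
Step 4: cheapest edge leaving the tree is B C (4); add C.
Step 5: cheapest edge leaving the tree is D H (7); add H.
Step 6: cheapest edge leaving the tree is E H (9); add E.
Step 7: cheapest edge leaving the tree is E G (14); add G.
Step 8: cheapest edge leaving the tree is A G (14); add A.
The 5th edge added is D H.

D-H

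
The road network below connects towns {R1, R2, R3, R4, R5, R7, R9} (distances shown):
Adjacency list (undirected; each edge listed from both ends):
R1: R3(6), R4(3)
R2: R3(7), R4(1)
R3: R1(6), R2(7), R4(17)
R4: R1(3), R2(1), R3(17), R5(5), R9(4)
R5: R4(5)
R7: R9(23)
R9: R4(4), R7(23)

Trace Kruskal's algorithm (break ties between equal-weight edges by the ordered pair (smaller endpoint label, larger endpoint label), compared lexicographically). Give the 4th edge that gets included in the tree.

R4-R5

Sort edges by weight, then run Kruskal:
R2—R4 (1): add. Components now {R5} {R7} {R9} {R2,R4} {R1} {R3}
R1—R4 (3): add. Components now {R5} {R7} {R9} {R1,R2,R4} {R3}
R4—R9 (4): add. Components now {R5} {R7} {R1,R2,R4,R9} {R3}
R4—R5 (5): add. Components now {R1,R2,R4,R5,R9} {R7} {R3}
R1—R3 (6): add. Components now {R1,R2,R3,R4,R5,R9} {R7}
R2—R3 (7): skip — R2 and R3 already connected.
R3—R4 (17): skip — R4 and R3 already connected.
R7—R9 (23): add. Components now {R1,R2,R3,R4,R5,R7,R9}
The 4th edge added is R4—R5.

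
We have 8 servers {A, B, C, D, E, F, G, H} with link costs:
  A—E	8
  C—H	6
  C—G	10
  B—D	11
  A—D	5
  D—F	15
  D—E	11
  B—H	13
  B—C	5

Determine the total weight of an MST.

Prim's algorithm from E:
Step 1: cheapest edge leaving the tree is A—E (8); add A.
Step 2: cheapest edge leaving the tree is A—D (5); add D.
Step 3: cheapest edge leaving the tree is B—D (11); add B.
Step 4: cheapest edge leaving the tree is B—C (5); add C.
Step 5: cheapest edge leaving the tree is C—H (6); add H.
Step 6: cheapest edge leaving the tree is C—G (10); add G.
Step 7: cheapest edge leaving the tree is D—F (15); add F.
MST edges: A—E, A—D, B—D, B—C, C—H, C—G, D—F; total weight 8+5+11+5+6+10+15 = 60.

60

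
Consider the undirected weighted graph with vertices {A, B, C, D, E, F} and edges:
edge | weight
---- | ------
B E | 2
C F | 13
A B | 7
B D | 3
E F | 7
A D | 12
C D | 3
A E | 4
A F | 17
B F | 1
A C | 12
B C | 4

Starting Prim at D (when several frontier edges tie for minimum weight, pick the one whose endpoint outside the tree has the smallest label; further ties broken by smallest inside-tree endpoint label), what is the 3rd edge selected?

B-E

Prim's algorithm from D:
Step 1: frontier [B D 3, C D 3, A D 12] → take B D (3); add B.
Step 2: frontier [B F 1, B E 2, B C 4, A B 7, C D 3, A D 12] → take B F (1); add F.
Step 3: frontier [B E 2, B C 4, A B 7, C D 3, A D 12, E F 7, C F 13, A F 17] → take B E (2); add E.
Step 4: frontier [B C 4, A B 7, C D 3, A D 12, A E 4, C F 13, A F 17] → take C D (3); add C.
Step 5: frontier [A B 7, A C 12, A D 12, A E 4, A F 17] → take A E (4); add A.
The 3rd edge added is B E.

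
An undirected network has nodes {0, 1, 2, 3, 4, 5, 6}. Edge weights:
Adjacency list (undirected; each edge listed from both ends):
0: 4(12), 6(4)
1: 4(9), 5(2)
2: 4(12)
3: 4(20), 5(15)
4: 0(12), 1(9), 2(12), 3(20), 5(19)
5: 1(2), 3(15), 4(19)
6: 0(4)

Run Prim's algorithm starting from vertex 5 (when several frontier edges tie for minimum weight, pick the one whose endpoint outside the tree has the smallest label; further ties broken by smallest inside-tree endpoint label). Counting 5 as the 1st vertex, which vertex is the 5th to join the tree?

6

Grow the tree from 5 using Prim:
Step 1: frontier [1-5 2, 3-5 15, 4-5 19] → take 1-5 (2); add 1.
Step 2: frontier [1-4 9, 3-5 15, 4-5 19] → take 1-4 (9); add 4.
Step 3: frontier [0-4 12, 2-4 12, 3-4 20, 3-5 15] → take 0-4 (12); add 0.
Step 4: frontier [0-6 4, 2-4 12, 3-4 20, 3-5 15] → take 0-6 (4); add 6.
Step 5: frontier [2-4 12, 3-4 20, 3-5 15] → take 2-4 (12); add 2.
Step 6: frontier [3-4 20, 3-5 15] → take 3-5 (15); add 3.
Vertex order: 5, 1, 4, 0, 6, 2, 3. The 5th vertex is 6.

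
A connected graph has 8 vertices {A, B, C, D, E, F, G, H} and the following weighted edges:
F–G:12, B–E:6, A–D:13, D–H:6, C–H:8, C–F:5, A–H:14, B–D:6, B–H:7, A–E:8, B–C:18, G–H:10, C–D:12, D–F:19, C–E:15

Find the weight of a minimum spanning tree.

49

Prim's algorithm from F:
Step 1: cheapest edge leaving the tree is C–F (5); add C.
Step 2: cheapest edge leaving the tree is C–H (8); add H.
Step 3: cheapest edge leaving the tree is D–H (6); add D.
Step 4: cheapest edge leaving the tree is B–D (6); add B.
Step 5: cheapest edge leaving the tree is B–E (6); add E.
Step 6: cheapest edge leaving the tree is A–E (8); add A.
Step 7: cheapest edge leaving the tree is G–H (10); add G.
MST edges: C–F, C–H, D–H, B–D, B–E, A–E, G–H; total weight 5+8+6+6+6+8+10 = 49.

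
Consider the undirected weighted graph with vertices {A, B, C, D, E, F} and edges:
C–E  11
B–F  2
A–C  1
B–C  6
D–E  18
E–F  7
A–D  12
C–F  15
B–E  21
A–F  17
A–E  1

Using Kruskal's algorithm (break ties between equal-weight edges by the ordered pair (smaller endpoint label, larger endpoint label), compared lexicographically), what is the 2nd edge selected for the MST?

Sort edges by weight, then run Kruskal:
A–C (1): add. Components now {A,C} {B} {D} {E} {F}
A–E (1): add. Components now {A,C,E} {B} {D} {F}
B–F (2): add. Components now {A,C,E} {B,F} {D}
B–C (6): add. Components now {A,B,C,E,F} {D}
E–F (7): skip — E and F already connected.
C–E (11): skip — C and E already connected.
A–D (12): add. Components now {A,B,C,D,E,F}
The 2nd edge added is A–E.

A-E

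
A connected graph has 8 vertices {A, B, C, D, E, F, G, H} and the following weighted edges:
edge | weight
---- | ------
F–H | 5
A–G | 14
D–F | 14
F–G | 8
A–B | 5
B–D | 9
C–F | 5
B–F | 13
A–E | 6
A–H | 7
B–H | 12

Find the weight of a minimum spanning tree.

45

Sort edges by weight, then run Kruskal:
A–B (5): add — endpoints in different components.
C–F (5): add — endpoints in different components.
F–H (5): add — endpoints in different components.
A–E (6): add — endpoints in different components.
A–H (7): add — endpoints in different components.
F–G (8): add — endpoints in different components.
B–D (9): add — endpoints in different components.
MST edges: A–B, C–F, F–H, A–E, A–H, F–G, B–D; total weight 5+5+5+6+7+8+9 = 45.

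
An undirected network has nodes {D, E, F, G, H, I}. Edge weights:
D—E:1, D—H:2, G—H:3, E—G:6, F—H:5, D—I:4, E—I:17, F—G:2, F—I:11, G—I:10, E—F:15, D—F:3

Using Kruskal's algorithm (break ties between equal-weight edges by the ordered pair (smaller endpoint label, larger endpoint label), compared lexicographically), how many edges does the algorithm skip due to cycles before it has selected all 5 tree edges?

Sort edges by weight, then run Kruskal:
D—E (1): add — endpoints in different components.
D—H (2): add — endpoints in different components.
F—G (2): add — endpoints in different components.
D—F (3): add — endpoints in different components.
G—H (3): skip — G and H already connected.
D—I (4): add — endpoints in different components.
Edges rejected before the tree was complete: 1.

1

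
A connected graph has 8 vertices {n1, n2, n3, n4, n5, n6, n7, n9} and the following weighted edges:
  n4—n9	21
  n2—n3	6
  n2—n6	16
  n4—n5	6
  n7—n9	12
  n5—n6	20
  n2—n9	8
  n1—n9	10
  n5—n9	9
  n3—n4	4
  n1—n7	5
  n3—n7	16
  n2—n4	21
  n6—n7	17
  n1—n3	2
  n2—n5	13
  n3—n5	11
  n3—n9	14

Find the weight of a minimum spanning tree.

47

Kruskal: consider edges lightest-first.
n1—n3 (2): add — endpoints in different components.
n3—n4 (4): add — endpoints in different components.
n1—n7 (5): add — endpoints in different components.
n2—n3 (6): add — endpoints in different components.
n4—n5 (6): add — endpoints in different components.
n2—n9 (8): add — endpoints in different components.
n5—n9 (9): skip — n5 and n9 already connected.
n1—n9 (10): skip — n9 and n1 already connected.
n3—n5 (11): skip — n5 and n3 already connected.
n7—n9 (12): skip — n7 and n9 already connected.
n2—n5 (13): skip — n5 and n2 already connected.
n3—n9 (14): skip — n9 and n3 already connected.
n2—n6 (16): add — endpoints in different components.
MST edges: n1—n3, n3—n4, n1—n7, n2—n3, n4—n5, n2—n9, n2—n6; total weight 2+4+5+6+6+8+16 = 47.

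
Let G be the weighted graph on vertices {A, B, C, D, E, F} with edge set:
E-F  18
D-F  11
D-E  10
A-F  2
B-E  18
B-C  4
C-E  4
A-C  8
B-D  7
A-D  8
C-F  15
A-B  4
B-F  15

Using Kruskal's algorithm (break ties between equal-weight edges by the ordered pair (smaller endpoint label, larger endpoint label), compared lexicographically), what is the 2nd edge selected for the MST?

Kruskal's algorithm — process edges by increasing weight (ties by edge label):
A-F (2): add — endpoints in different components.
A-B (4): add — endpoints in different components.
B-C (4): add — endpoints in different components.
C-E (4): add — endpoints in different components.
B-D (7): add — endpoints in different components.
The 2nd edge added is A-B.

A-B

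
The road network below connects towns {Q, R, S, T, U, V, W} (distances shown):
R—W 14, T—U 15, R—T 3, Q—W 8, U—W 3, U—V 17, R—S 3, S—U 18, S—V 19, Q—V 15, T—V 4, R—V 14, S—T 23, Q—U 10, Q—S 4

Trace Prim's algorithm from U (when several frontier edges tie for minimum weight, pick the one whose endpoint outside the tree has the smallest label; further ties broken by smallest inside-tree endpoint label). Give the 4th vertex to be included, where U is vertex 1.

Grow the tree from U using Prim:
Step 1: cheapest edge leaving the tree is U—W (3); add W.
Step 2: cheapest edge leaving the tree is Q—W (8); add Q.
Step 3: cheapest edge leaving the tree is Q—S (4); add S.
Step 4: cheapest edge leaving the tree is R—S (3); add R.
Step 5: cheapest edge leaving the tree is R—T (3); add T.
Step 6: cheapest edge leaving the tree is T—V (4); add V.
Vertex order: U, W, Q, S, R, T, V. The 4th vertex is S.

S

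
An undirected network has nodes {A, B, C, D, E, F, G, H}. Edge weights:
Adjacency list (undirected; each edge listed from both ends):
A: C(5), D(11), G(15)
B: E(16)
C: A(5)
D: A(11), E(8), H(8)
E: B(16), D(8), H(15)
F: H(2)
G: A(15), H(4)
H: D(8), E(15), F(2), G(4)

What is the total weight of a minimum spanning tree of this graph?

Prim, starting at A.
Step 1: frontier [A–C 5, A–D 11, A–G 15] → take A–C (5); add C.
Step 2: frontier [A–D 11, A–G 15] → take A–D (11); add D.
Step 3: frontier [A–G 15, D–E 8, D–H 8] → take D–E (8); add E.
Step 4: frontier [A–G 15, D–H 8, E–H 15, B–E 16] → take D–H (8); add H.
Step 5: frontier [A–G 15, B–E 16, F–H 2, G–H 4] → take F–H (2); add F.
Step 6: frontier [A–G 15, B–E 16, G–H 4] → take G–H (4); add G.
Step 7: frontier [B–E 16] → take B–E (16); add B.
MST edges: A–C, A–D, D–E, D–H, F–H, G–H, B–E; total weight 5+11+8+8+2+4+16 = 54.

54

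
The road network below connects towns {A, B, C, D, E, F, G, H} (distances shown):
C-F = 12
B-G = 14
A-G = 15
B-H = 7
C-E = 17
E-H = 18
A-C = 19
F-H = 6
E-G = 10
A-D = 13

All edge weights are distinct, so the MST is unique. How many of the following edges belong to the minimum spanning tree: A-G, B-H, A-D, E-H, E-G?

Kruskal's algorithm — process edges by increasing weight (ties by edge label):
F-H (6): add — endpoints in different components.
B-H (7): add — endpoints in different components.
E-G (10): add — endpoints in different components.
C-F (12): add — endpoints in different components.
A-D (13): add — endpoints in different components.
B-G (14): add — endpoints in different components.
A-G (15): add — endpoints in different components.
MST edge set: {F-H, B-H, E-G, C-F, A-D, B-G, A-G}.
Of the listed edges, {A-G, B-H, A-D, E-G} are in the MST → 4.

4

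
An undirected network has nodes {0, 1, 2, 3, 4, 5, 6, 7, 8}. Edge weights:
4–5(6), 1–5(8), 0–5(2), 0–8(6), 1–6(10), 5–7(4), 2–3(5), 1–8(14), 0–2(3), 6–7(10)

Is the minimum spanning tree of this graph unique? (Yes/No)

No

Sort edges by weight, then run Kruskal:
0–5 (2): add — endpoints in different components.
0–2 (3): add — endpoints in different components.
5–7 (4): add — endpoints in different components.
2–3 (5): add — endpoints in different components.
0–8 (6): add — endpoints in different components.
4–5 (6): add — endpoints in different components.
1–5 (8): add — endpoints in different components.
1–6 (10): add — endpoints in different components.
Non-tree edge 6–7 has weight 10, equal to the heaviest edge on its tree cycle — swapping gives another MST of the same weight. Not unique.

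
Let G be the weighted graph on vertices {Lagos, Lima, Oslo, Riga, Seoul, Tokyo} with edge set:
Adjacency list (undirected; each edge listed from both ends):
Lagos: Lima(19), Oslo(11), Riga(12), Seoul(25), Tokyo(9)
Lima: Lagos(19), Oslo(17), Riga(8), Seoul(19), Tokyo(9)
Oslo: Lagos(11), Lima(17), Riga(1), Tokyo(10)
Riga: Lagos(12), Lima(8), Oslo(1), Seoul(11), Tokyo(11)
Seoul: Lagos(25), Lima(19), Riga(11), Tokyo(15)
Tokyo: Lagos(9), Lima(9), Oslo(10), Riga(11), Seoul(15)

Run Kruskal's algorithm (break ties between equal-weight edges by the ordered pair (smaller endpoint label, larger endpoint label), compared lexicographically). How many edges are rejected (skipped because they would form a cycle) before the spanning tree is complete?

Kruskal's algorithm — process edges by increasing weight (ties by edge label):
Oslo–Riga (1): add. Components now {Seoul} {Tokyo} {Oslo,Riga} {Lima} {Lagos}
Lima–Riga (8): add. Components now {Seoul} {Tokyo} {Lima,Oslo,Riga} {Lagos}
Lagos–Tokyo (9): add. Components now {Seoul} {Lagos,Tokyo} {Lima,Oslo,Riga}
Lima–Tokyo (9): add. Components now {Seoul} {Lagos,Lima,Oslo,Riga,Tokyo}
Oslo–Tokyo (10): skip — Tokyo and Oslo already connected.
Lagos–Oslo (11): skip — Oslo and Lagos already connected.
Riga–Seoul (11): add. Components now {Lagos,Lima,Oslo,Riga,Seoul,Tokyo}
Edges rejected before the tree was complete: 2.

2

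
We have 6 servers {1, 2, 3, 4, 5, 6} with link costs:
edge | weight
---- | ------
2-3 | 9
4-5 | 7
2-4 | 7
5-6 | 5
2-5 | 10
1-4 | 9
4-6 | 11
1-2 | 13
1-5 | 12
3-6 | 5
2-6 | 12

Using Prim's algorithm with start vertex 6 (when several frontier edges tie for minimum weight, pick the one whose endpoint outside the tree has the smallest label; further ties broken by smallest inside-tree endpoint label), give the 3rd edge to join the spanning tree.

4-5

Grow the tree from 6 using Prim:
Step 1: cheapest edge leaving the tree is 3-6 (5); add 3.
Step 2: cheapest edge leaving the tree is 5-6 (5); add 5.
Step 3: cheapest edge leaving the tree is 4-5 (7); add 4.
Step 4: cheapest edge leaving the tree is 2-4 (7); add 2.
Step 5: cheapest edge leaving the tree is 1-4 (9); add 1.
The 3rd edge added is 4-5.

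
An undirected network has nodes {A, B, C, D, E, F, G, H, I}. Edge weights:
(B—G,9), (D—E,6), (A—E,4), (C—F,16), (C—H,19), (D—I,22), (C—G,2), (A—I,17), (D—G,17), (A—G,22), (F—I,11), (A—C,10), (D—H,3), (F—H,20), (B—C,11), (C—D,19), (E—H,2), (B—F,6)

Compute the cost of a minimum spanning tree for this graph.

Kruskal's algorithm — process edges by increasing weight (ties by edge label):
C—G (2): add — endpoints in different components.
E—H (2): add — endpoints in different components.
D—H (3): add — endpoints in different components.
A—E (4): add — endpoints in different components.
B—F (6): add — endpoints in different components.
D—E (6): skip — D and E already connected.
B—G (9): add — endpoints in different components.
A—C (10): add — endpoints in different components.
B—C (11): skip — B and C already connected.
F—I (11): add — endpoints in different components.
MST edges: C—G, E—H, D—H, A—E, B—F, B—G, A—C, F—I; total weight 2+2+3+4+6+9+10+11 = 47.

47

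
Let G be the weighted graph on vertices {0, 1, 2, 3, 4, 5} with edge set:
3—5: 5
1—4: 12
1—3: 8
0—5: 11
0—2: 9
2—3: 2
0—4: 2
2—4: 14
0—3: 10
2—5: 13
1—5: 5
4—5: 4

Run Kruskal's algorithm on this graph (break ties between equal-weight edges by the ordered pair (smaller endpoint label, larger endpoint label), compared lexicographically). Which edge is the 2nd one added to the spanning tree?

Sort edges by weight, then run Kruskal:
0—4 (2): add — endpoints in different components.
2—3 (2): add — endpoints in different components.
4—5 (4): add — endpoints in different components.
1—5 (5): add — endpoints in different components.
3—5 (5): add — endpoints in different components.
The 2nd edge added is 2—3.

2-3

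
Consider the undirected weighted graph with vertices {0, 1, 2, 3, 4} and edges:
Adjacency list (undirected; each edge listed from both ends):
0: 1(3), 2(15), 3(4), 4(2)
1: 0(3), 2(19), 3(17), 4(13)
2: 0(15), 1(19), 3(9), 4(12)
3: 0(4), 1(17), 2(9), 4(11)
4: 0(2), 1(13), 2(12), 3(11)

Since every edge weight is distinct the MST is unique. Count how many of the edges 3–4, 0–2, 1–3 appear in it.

0

Sort edges by weight, then run Kruskal:
0–4 (2): add. Components now {0,4} {1} {2} {3}
0–1 (3): add. Components now {0,1,4} {2} {3}
0–3 (4): add. Components now {0,1,3,4} {2}
2–3 (9): add. Components now {0,1,2,3,4}
MST edge set: {0–4, 0–1, 0–3, 2–3}.
Of the listed edges, {} are in the MST → 0.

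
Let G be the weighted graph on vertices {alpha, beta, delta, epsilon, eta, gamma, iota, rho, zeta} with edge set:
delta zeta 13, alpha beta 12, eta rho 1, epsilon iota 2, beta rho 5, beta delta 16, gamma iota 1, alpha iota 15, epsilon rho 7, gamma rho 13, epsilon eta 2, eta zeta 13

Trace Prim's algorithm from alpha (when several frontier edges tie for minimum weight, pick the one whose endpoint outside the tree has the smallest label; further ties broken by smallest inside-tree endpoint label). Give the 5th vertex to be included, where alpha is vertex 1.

Prim's algorithm from alpha:
Step 1: cheapest edge leaving the tree is alpha beta (12); add beta.
Step 2: cheapest edge leaving the tree is beta rho (5); add rho.
Step 3: cheapest edge leaving the tree is eta rho (1); add eta.
Step 4: cheapest edge leaving the tree is epsilon eta (2); add epsilon.
Step 5: cheapest edge leaving the tree is epsilon iota (2); add iota.
Step 6: cheapest edge leaving the tree is gamma iota (1); add gamma.
Step 7: cheapest edge leaving the tree is eta zeta (13); add zeta.
Step 8: cheapest edge leaving the tree is delta zeta (13); add delta.
Vertex order: alpha, beta, rho, eta, epsilon, iota, gamma, zeta, delta. The 5th vertex is epsilon.

epsilon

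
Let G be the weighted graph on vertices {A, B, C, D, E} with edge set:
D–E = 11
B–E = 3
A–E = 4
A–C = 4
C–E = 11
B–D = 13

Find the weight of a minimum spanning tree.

Prim, starting at A.
Step 1: frontier [A–C 4, A–E 4] → take A–C (4); add C.
Step 2: frontier [A–E 4, C–E 11] → take A–E (4); add E.
Step 3: frontier [B–E 3, D–E 11] → take B–E (3); add B.
Step 4: frontier [B–D 13, D–E 11] → take D–E (11); add D.
MST edges: A–C, A–E, B–E, D–E; total weight 4+4+3+11 = 22.

22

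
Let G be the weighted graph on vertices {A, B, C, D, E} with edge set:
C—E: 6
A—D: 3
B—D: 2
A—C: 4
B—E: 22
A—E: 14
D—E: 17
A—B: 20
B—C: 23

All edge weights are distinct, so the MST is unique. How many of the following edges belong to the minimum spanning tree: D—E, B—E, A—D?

Sort edges by weight, then run Kruskal:
B—D (2): add — endpoints in different components.
A—D (3): add — endpoints in different components.
A—C (4): add — endpoints in different components.
C—E (6): add — endpoints in different components.
MST edge set: {B—D, A—D, A—C, C—E}.
Of the listed edges, {A—D} are in the MST → 1.

1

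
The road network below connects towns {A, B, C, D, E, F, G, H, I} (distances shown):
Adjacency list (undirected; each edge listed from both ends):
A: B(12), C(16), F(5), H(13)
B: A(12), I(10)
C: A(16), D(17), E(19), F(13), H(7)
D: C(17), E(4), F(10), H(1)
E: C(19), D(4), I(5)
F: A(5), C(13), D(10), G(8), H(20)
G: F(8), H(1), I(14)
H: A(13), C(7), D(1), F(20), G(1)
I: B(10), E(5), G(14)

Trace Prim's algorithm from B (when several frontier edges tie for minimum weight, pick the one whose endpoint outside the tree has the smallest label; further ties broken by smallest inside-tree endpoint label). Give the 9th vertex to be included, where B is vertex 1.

Grow the tree from B using Prim:
Step 1: cheapest edge leaving the tree is B I (10); add I.
Step 2: cheapest edge leaving the tree is E I (5); add E.
Step 3: cheapest edge leaving the tree is D E (4); add D.
Step 4: cheapest edge leaving the tree is D H (1); add H.
Step 5: cheapest edge leaving the tree is G H (1); add G.
Step 6: cheapest edge leaving the tree is C H (7); add C.
Step 7: cheapest edge leaving the tree is F G (8); add F.
Step 8: cheapest edge leaving the tree is A F (5); add A.
Vertex order: B, I, E, D, H, G, C, F, A. The 9th vertex is A.

A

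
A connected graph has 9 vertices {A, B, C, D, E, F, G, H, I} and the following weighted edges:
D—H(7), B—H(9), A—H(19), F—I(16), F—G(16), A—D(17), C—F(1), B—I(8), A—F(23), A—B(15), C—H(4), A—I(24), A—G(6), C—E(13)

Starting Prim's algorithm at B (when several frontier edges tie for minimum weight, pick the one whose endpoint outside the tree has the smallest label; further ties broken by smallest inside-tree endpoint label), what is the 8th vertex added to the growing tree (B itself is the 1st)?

Prim's algorithm from B:
Step 1: cheapest edge leaving the tree is B—I (8); add I.
Step 2: cheapest edge leaving the tree is B—H (9); add H.
Step 3: cheapest edge leaving the tree is C—H (4); add C.
Step 4: cheapest edge leaving the tree is C—F (1); add F.
Step 5: cheapest edge leaving the tree is D—H (7); add D.
Step 6: cheapest edge leaving the tree is C—E (13); add E.
Step 7: cheapest edge leaving the tree is A—B (15); add A.
Step 8: cheapest edge leaving the tree is A—G (6); add G.
Vertex order: B, I, H, C, F, D, E, A, G. The 8th vertex is A.

A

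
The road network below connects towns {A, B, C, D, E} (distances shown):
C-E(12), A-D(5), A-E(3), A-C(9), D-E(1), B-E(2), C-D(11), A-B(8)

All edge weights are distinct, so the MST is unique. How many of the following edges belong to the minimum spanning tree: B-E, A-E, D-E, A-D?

Kruskal's algorithm — process edges by increasing weight (ties by edge label):
D-E (1): add. Components now {A} {B} {C} {D,E}
B-E (2): add. Components now {A} {B,D,E} {C}
A-E (3): add. Components now {A,B,D,E} {C}
A-D (5): skip — A and D already connected.
A-B (8): skip — A and B already connected.
A-C (9): add. Components now {A,B,C,D,E}
MST edge set: {D-E, B-E, A-E, A-C}.
Of the listed edges, {B-E, A-E, D-E} are in the MST → 3.

3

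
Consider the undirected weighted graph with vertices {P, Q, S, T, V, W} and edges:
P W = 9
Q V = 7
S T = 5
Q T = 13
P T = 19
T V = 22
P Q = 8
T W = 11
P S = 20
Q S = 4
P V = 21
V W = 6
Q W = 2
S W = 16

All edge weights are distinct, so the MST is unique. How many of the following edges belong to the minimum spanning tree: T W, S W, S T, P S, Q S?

2

Sort edges by weight, then run Kruskal:
Q W (2): add. Components now {S} {V} {Q,W} {T} {P}
Q S (4): add. Components now {Q,S,W} {V} {T} {P}
S T (5): add. Components now {Q,S,T,W} {V} {P}
V W (6): add. Components now {Q,S,T,V,W} {P}
Q V (7): skip — V and Q already connected.
P Q (8): add. Components now {P,Q,S,T,V,W}
MST edge set: {Q W, Q S, S T, V W, P Q}.
Of the listed edges, {S T, Q S} are in the MST → 2.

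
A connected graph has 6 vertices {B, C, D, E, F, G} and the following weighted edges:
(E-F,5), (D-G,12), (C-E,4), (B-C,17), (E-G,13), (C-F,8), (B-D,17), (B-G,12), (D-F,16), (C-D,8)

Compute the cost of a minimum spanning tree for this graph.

Grow the tree from B using Prim:
Step 1: frontier [B-G 12, B-C 17, B-D 17] → take B-G (12); add G.
Step 2: frontier [B-C 17, B-D 17, D-G 12, E-G 13] → take D-G (12); add D.
Step 3: frontier [B-C 17, C-D 8, D-F 16, E-G 13] → take C-D (8); add C.
Step 4: frontier [C-E 4, C-F 8, D-F 16, E-G 13] → take C-E (4); add E.
Step 5: frontier [C-F 8, D-F 16, E-F 5] → take E-F (5); add F.
MST edges: B-G, D-G, C-D, C-E, E-F; total weight 12+12+8+4+5 = 41.

41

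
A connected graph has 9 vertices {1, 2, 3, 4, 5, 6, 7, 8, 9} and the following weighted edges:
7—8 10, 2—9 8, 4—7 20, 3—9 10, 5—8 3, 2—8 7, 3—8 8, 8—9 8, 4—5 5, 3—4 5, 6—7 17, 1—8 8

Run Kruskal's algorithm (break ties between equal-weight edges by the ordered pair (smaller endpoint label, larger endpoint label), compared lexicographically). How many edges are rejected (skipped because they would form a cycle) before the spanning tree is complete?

3

Sort edges by weight, then run Kruskal:
5—8 (3): add — endpoints in different components.
3—4 (5): add — endpoints in different components.
4—5 (5): add — endpoints in different components.
2—8 (7): add — endpoints in different components.
1—8 (8): add — endpoints in different components.
2—9 (8): add — endpoints in different components.
3—8 (8): skip — 3 and 8 already connected.
8—9 (8): skip — 8 and 9 already connected.
3—9 (10): skip — 3 and 9 already connected.
7—8 (10): add — endpoints in different components.
6—7 (17): add — endpoints in different components.
Edges rejected before the tree was complete: 3.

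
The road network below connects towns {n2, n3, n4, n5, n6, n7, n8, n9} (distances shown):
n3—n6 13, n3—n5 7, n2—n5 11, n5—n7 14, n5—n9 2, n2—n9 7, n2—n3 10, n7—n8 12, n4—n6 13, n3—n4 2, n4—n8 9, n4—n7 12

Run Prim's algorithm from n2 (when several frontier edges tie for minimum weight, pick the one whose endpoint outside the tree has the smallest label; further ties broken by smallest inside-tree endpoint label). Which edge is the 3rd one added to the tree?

n3-n5

Prim's algorithm from n2:
Step 1: cheapest edge leaving the tree is n2—n9 (7); add n9.
Step 2: cheapest edge leaving the tree is n5—n9 (2); add n5.
Step 3: cheapest edge leaving the tree is n3—n5 (7); add n3.
Step 4: cheapest edge leaving the tree is n3—n4 (2); add n4.
Step 5: cheapest edge leaving the tree is n4—n8 (9); add n8.
Step 6: cheapest edge leaving the tree is n4—n7 (12); add n7.
Step 7: cheapest edge leaving the tree is n3—n6 (13); add n6.
The 3rd edge added is n3—n5.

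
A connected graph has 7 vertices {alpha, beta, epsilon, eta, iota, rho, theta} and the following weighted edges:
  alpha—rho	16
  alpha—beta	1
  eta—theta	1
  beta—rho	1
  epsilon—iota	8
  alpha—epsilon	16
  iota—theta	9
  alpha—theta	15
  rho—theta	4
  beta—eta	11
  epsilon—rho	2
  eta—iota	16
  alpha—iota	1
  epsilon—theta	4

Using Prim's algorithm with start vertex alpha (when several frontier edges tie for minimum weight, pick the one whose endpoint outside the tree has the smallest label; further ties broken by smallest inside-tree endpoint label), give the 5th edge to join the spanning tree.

epsilon-theta

Prim, starting at alpha.
Step 1: cheapest edge leaving the tree is alpha—beta (1); add beta.
Step 2: cheapest edge leaving the tree is alpha—iota (1); add iota.
Step 3: cheapest edge leaving the tree is beta—rho (1); add rho.
Step 4: cheapest edge leaving the tree is epsilon—rho (2); add epsilon.
Step 5: cheapest edge leaving the tree is epsilon—theta (4); add theta.
Step 6: cheapest edge leaving the tree is eta—theta (1); add eta.
The 5th edge added is epsilon—theta.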